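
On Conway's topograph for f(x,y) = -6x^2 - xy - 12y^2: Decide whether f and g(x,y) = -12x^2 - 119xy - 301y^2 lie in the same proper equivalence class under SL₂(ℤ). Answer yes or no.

D₁ = -287, D₂ = -287
f is negative-definite; reduce −f:
−f: reduced (well bottom): (6,1,12) with a≤c, −a<b≤a
flip sign back: reduced form of f is (-6,-1,-12)
g is negative-definite; reduce −g:
−g: translate: b→-1 (≡119 mod 24), so (12,119,301)→(12,-1,6)
−g: flip: (12,-1,6)→(6,1,12)
−g: reduced (well bottom): (6,1,12) with a≤c, −a<b≤a
flip sign back: reduced form of g is (-6,-1,-12)
reduced forms (-6, -1, -12) vs (-6, -1, -12) ⇒ equivalent

yes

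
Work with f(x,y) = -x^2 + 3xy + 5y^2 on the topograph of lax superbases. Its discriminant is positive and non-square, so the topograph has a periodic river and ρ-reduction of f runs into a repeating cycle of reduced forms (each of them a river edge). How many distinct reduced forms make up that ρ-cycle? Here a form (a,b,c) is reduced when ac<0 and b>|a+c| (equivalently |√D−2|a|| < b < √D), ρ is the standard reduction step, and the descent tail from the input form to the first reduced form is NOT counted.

D = 29, ⌊√D⌋ = 5
descent: ρ → (5,-3,-1)
descent: ρ → (-1,5,1)  [lands on river]
river: ρ → (1,5,-1)
ρ-cycle length = 2 (tail of 2 descent steps not counted)

2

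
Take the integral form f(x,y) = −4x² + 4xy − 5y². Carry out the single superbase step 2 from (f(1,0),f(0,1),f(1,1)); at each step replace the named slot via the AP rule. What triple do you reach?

start (-4,-5,-5) = (f(1,0),f(0,1),f(1,1))
replace slot 2: 2·((-4)+(-5)) − (-5) = -13 → (-4,-13,-5)

-4,-13,-5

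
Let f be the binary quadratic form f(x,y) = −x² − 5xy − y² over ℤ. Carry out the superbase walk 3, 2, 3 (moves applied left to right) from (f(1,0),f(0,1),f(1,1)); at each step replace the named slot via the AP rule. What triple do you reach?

start (-1,-1,-7) = (f(1,0),f(0,1),f(1,1))
replace slot 3: 2·((-1)+(-1)) − (-7) = 3 → (-1,-1,3)
replace slot 2: 2·((-1)+3) − (-1) = 5 → (-1,5,3)
replace slot 3: 2·((-1)+5) − 3 = 5 → (-1,5,5)

-1,5,5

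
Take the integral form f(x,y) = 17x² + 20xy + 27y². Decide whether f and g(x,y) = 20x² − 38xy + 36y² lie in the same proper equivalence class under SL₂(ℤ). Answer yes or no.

D₁ = -1436, D₂ = -1436
f: translate: b→-14 (≡20 mod 34), so (17,20,27)→(17,-14,24)
f: reduced (well bottom): (17,-14,24) with a≤c, −a<b≤a
g: translate: b→2 (≡-38 mod 40), so (20,-38,36)→(20,2,18)
g: flip: (20,2,18)→(18,-2,20)
g: reduced (well bottom): (18,-2,20) with a≤c, −a<b≤a
reduced forms (17, -14, 24) vs (18, -2, 20) ⇒ inequivalent

no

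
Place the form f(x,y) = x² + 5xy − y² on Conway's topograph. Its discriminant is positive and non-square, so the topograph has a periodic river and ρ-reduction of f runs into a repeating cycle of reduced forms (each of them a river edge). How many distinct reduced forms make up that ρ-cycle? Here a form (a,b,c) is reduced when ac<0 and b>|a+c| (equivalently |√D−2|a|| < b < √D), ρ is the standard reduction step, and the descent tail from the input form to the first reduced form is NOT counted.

D = 29, ⌊√D⌋ = 5
river: ρ → (-1,5,1)
river: ρ → (1,5,-1)
ρ-cycle length = 2 (tail of 0 descent steps not counted)

2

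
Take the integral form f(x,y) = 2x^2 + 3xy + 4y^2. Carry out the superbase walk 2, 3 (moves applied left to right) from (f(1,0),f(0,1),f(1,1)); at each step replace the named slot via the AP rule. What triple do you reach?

start (2,4,9) = (f(1,0),f(0,1),f(1,1))
replace slot 2: 2·(2+9) − 4 = 18 → (2,18,9)
replace slot 3: 2·(2+18) − 9 = 31 → (2,18,31)

2,18,31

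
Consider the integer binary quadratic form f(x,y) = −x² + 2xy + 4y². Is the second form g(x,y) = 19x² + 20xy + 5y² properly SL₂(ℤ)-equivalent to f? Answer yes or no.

D₁ = 20, D₂ = 20
river cycle of f (length 2): (-1, 4, 1), (1, 4, -1)
river cycle of g (length 2): (-1, 4, 1), (1, 4, -1)
cycles coincide ⇒ equivalent

yes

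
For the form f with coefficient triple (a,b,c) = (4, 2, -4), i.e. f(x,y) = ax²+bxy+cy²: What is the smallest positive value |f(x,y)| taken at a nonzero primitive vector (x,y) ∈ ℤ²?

river: ρ → (-4,6,2)
river: ρ → (2,6,-4)
river: ρ → (-4,2,4)
river: ρ → (4,6,-2)
river: ρ → (-2,6,4)
river: ρ → (4,2,-4)
closes: descent 0, river 6
min |a| on river = 2

2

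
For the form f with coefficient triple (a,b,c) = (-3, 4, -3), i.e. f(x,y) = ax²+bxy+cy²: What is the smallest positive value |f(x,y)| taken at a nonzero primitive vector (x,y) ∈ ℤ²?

translate: b→2 (≡-4 mod 6), so (3,-4,3)→(3,2,2)
flip: (3,2,2)→(2,-2,3)
translate: b→2 (≡-2 mod 4), so (2,-2,3)→(2,2,3)
reduced (well bottom): (2,2,3) with a≤c, −a<b≤a
well minimum |f| = |-2| = 2 (negative-definite)

2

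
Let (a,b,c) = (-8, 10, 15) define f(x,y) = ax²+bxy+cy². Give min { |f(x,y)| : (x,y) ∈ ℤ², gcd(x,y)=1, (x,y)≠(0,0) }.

river: ρ → (15,20,-3)
river: ρ → (-3,22,8)
river: ρ → (8,10,-15)
river: ρ → (-15,20,3)
river: ρ → (3,22,-8)
river: ρ → (-8,10,15)
closes: descent 0, river 6
min |a| on river = 3

3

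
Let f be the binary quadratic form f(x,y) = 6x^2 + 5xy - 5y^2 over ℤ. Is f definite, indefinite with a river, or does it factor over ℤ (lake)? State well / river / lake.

D = b²−4ac = 5² − 4·6·(-5) = 145
D > 0 non-square ⇒ indefinite ⇒ periodic river

river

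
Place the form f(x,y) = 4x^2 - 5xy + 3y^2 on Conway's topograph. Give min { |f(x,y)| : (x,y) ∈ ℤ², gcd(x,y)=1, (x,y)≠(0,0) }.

translate: b→3 (≡-5 mod 8), so (4,-5,3)→(4,3,2)
flip: (4,3,2)→(2,-3,4)
translate: b→1 (≡-3 mod 4), so (2,-3,4)→(2,1,3)
reduced (well bottom): (2,1,3) with a≤c, −a<b≤a
well minimum = a = 2

2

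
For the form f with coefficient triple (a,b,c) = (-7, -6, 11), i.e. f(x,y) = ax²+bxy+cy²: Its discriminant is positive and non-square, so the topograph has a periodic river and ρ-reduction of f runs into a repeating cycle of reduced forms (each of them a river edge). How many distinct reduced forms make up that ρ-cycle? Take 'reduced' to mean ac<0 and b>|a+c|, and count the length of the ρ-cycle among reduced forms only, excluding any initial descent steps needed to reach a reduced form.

D = 344, ⌊√D⌋ = 18
descent: ρ → (11,6,-7)  [lands on river]
river: ρ → (-7,8,10)
river: ρ → (10,12,-5)
river: ρ → (-5,18,1)
river: ρ → (1,18,-5)
river: ρ → (-5,12,10)
river: ρ → (10,8,-7)
river: ρ → (-7,6,11)
river: ρ → (11,16,-2)
river: ρ → (-2,16,11)
ρ-cycle length = 10 (tail of 1 descent step not counted)

10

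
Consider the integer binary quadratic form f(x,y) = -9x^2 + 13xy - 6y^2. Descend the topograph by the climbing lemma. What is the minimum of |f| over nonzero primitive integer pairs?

translate: b→5 (≡-13 mod 18), so (9,-13,6)→(9,5,2)
flip: (9,5,2)→(2,-5,9)
translate: b→-1 (≡-5 mod 4), so (2,-5,9)→(2,-1,6)
reduced (well bottom): (2,-1,6) with a≤c, −a<b≤a
well minimum |f| = |-2| = 2 (negative-definite)

2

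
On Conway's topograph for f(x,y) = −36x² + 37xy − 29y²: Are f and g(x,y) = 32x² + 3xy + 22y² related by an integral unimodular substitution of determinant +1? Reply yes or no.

D₁ = -2807, D₂ = -2807
f is negative-definite; reduce −f:
−f: translate: b→35 (≡-37 mod 72), so (36,-37,29)→(36,35,28)
−f: flip: (36,35,28)→(28,-35,36)
−f: translate: b→21 (≡-35 mod 56), so (28,-35,36)→(28,21,29)
−f: reduced (well bottom): (28,21,29) with a≤c, −a<b≤a
flip sign back: reduced form of f is (-28,-21,-29)
g: flip: (32,3,22)→(22,-3,32)
g: reduced (well bottom): (22,-3,32) with a≤c, −a<b≤a
reduced forms (-28, -21, -29) vs (22, -3, 32) ⇒ inequivalent

no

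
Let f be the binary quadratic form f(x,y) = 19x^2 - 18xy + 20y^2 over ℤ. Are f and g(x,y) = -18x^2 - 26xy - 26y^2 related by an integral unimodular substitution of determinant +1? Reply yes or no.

D₁ = -1196, D₂ = -1196
f: reduced (well bottom): (19,-18,20) with a≤c, −a<b≤a
g is negative-definite; reduce −g:
−g: translate: b→-10 (≡26 mod 36), so (18,26,26)→(18,-10,18)
−g: flip: (18,-10,18)→(18,10,18)
−g: reduced (well bottom): (18,10,18) with a≤c, −a<b≤a
flip sign back: reduced form of g is (-18,-10,-18)
reduced forms (19, -18, 20) vs (-18, -10, -18) ⇒ inequivalent

no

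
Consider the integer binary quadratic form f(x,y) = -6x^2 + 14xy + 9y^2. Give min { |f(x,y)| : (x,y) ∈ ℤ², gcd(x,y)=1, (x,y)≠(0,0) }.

river: ρ → (9,4,-11)
river: ρ → (-11,18,2)
river: ρ → (2,18,-11)
river: ρ → (-11,4,9)
river: ρ → (9,14,-6)
river: ρ → (-6,10,13)
river: ρ → (13,16,-3)
river: ρ → (-3,20,1)
river: ρ → (1,20,-3)
river: ρ → (-3,16,13)
river: ρ → (13,10,-6)
river: ρ → (-6,14,9)
closes: descent 0, river 12
min |a| on river = 1

1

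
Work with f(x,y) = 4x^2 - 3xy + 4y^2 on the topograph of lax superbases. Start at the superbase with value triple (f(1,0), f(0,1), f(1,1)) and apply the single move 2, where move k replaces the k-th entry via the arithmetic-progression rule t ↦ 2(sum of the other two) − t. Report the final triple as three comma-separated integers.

start (4,4,5) = (f(1,0),f(0,1),f(1,1))
replace slot 2: 2·(4+5) − 4 = 14 → (4,14,5)

4,14,5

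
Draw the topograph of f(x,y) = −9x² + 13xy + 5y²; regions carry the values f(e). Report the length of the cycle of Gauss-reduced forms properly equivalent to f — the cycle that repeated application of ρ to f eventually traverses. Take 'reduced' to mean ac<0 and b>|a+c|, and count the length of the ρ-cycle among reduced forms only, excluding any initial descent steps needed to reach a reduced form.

D = 349, ⌊√D⌋ = 18
river: ρ → (5,17,-3)
river: ρ → (-3,13,15)
river: ρ → (15,17,-1)
river: ρ → (-1,17,15)
river: ρ → (15,13,-3)
river: ρ → (-3,17,5)
river: ρ → (5,13,-9)
river: ρ → (-9,5,9)
river: ρ → (9,13,-5)
river: ρ → (-5,17,3)
river: ρ → (3,13,-15)
river: ρ → (-15,17,1)
river: ρ → (1,17,-15)
river: ρ → (-15,13,3)
river: ρ → (3,17,-5)
river: ρ → (-5,13,9)
river: ρ → (9,5,-9)
river: ρ → (-9,13,5)
ρ-cycle length = 18 (tail of 0 descent steps not counted)

18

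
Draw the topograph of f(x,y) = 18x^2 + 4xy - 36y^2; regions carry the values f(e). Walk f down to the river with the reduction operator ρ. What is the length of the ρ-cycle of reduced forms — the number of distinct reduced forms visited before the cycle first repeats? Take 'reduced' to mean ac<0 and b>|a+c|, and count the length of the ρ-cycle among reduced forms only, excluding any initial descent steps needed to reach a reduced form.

D = 2608, ⌊√D⌋ = 51
descent: ρ → (-36,-4,18)
descent: ρ → (18,40,-14)  [lands on river]
river: ρ → (-14,44,12)
river: ρ → (12,28,-38)
river: ρ → (-38,48,2)
river: ρ → (2,48,-38)
river: ρ → (-38,28,12)
river: ρ → (12,44,-14)
river: ρ → (-14,40,18)
river: ρ → (18,32,-22)
river: ρ → (-22,12,28)
river: ρ → (28,44,-6)
river: ρ → (-6,40,42)
river: ρ → (42,44,-4)
river: ρ → (-4,44,42)
river: ρ → (42,40,-6)
river: ρ → (-6,44,28)
river: ρ → (28,12,-22)
river: ρ → (-22,32,18)
ρ-cycle length = 18 (tail of 2 descent steps not counted)

18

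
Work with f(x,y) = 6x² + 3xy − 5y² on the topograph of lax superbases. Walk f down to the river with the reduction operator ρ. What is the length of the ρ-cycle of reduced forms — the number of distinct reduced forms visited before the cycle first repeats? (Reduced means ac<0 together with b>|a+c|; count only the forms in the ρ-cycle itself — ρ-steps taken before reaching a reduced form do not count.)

D = 129, ⌊√D⌋ = 11
river: ρ → (-5,7,4)
river: ρ → (4,9,-3)
river: ρ → (-3,9,4)
river: ρ → (4,7,-5)
river: ρ → (-5,3,6)
river: ρ → (6,9,-2)
river: ρ → (-2,11,1)
river: ρ → (1,11,-2)
river: ρ → (-2,9,6)
river: ρ → (6,3,-5)
ρ-cycle length = 10 (tail of 0 descent steps not counted)

10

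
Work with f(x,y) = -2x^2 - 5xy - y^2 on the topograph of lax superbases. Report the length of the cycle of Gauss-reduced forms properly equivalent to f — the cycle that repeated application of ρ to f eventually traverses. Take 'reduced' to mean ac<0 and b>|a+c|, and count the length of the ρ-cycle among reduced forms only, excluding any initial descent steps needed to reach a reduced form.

D = 17, ⌊√D⌋ = 4
descent: ρ → (-1,3,2)  [lands on river]
river: ρ → (2,1,-2)
river: ρ → (-2,3,1)
river: ρ → (1,3,-2)
river: ρ → (-2,1,2)
river: ρ → (2,3,-1)
ρ-cycle length = 6 (tail of 1 descent step not counted)

6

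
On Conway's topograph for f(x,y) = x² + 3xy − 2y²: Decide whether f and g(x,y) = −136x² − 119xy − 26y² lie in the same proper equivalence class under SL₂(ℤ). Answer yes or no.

D₁ = 17, D₂ = 17
river cycle of f (length 6): (-2, 1, 2), (2, 3, -1), (-1, 3, 2), (2, 1, -2), (-2, 3, 1), (1, 3, -2)
river cycle of g (length 6): (-2, 1, 2), (2, 3, -1), (-1, 3, 2), (2, 1, -2), (-2, 3, 1), (1, 3, -2)
cycles coincide ⇒ equivalent

yes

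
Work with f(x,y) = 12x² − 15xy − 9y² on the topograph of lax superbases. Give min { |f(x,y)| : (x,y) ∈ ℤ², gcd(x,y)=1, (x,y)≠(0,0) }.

descent: ρ → (-9,15,12)  [lands on river]
river: ρ → (12,9,-12)
river: ρ → (-12,15,9)
river: ρ → (9,21,-6)
river: ρ → (-6,15,18)
river: ρ → (18,21,-3)
river: ρ → (-3,21,18)
river: ρ → (18,15,-6)
river: ρ → (-6,21,9)
river: ρ → (9,15,-12)
river: ρ → (-12,9,12)
river: ρ → (12,15,-9)
river: ρ → (-9,21,6)
river: ρ → (6,15,-18)
river: ρ → (-18,21,3)
river: ρ → (3,21,-18)
river: ρ → (-18,15,6)
river: ρ → (6,21,-9)
closes: descent 1, river 18
min |a| on river = 3

3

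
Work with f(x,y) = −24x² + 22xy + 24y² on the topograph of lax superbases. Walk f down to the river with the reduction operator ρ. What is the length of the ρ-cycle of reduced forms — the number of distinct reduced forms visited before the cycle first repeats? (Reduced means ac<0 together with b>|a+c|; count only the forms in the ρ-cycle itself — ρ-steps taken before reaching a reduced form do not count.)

D = 2788, ⌊√D⌋ = 52
river: ρ → (24,26,-22)
river: ρ → (-22,18,28)
river: ρ → (28,38,-12)
river: ρ → (-12,34,34)
river: ρ → (34,34,-12)
river: ρ → (-12,38,28)
river: ρ → (28,18,-22)
river: ρ → (-22,26,24)
river: ρ → (24,22,-24)
river: ρ → (-24,26,22)
river: ρ → (22,18,-28)
river: ρ → (-28,38,12)
river: ρ → (12,34,-34)
river: ρ → (-34,34,12)
river: ρ → (12,38,-28)
river: ρ → (-28,18,22)
river: ρ → (22,26,-24)
river: ρ → (-24,22,24)
ρ-cycle length = 18 (tail of 0 descent steps not counted)

18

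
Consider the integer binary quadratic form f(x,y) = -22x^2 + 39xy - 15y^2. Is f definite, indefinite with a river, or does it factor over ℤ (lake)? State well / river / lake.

D = b²−4ac = 39² − 4·(-22)·(-15) = 201
D > 0 non-square ⇒ indefinite ⇒ periodic river

river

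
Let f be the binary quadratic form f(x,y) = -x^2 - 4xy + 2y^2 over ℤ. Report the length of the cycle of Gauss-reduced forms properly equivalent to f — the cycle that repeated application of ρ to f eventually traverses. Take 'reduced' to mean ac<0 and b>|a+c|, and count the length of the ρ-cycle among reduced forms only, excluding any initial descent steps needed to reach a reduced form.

D = 24, ⌊√D⌋ = 4
descent: ρ → (2,4,-1)  [lands on river]
river: ρ → (-1,4,2)
ρ-cycle length = 2 (tail of 1 descent step not counted)

2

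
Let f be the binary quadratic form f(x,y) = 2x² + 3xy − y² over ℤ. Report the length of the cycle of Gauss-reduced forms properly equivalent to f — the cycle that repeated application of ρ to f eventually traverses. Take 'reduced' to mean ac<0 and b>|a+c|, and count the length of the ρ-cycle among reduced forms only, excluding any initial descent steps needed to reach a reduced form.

D = 17, ⌊√D⌋ = 4
river: ρ → (-1,3,2)
river: ρ → (2,1,-2)
river: ρ → (-2,3,1)
river: ρ → (1,3,-2)
river: ρ → (-2,1,2)
river: ρ → (2,3,-1)
ρ-cycle length = 6 (tail of 0 descent steps not counted)

6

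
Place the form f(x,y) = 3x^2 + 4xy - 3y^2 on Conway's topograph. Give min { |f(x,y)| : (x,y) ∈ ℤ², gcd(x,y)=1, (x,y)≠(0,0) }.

river: ρ → (-3,2,4)
river: ρ → (4,6,-1)
river: ρ → (-1,6,4)
river: ρ → (4,2,-3)
river: ρ → (-3,4,3)
river: ρ → (3,2,-4)
river: ρ → (-4,6,1)
river: ρ → (1,6,-4)
river: ρ → (-4,2,3)
river: ρ → (3,4,-3)
closes: descent 0, river 10
min |a| on river = 1

1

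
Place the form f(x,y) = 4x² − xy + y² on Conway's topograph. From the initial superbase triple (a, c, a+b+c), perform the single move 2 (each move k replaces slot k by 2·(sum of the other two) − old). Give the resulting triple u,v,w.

start (4,1,4) = (f(1,0),f(0,1),f(1,1))
replace slot 2: 2·(4+4) − 1 = 15 → (4,15,4)

4,15,4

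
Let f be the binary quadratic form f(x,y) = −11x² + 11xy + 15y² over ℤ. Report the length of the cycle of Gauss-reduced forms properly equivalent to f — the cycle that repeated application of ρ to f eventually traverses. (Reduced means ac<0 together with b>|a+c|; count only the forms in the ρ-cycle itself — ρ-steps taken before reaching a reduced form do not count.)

D = 781, ⌊√D⌋ = 27
river: ρ → (15,19,-7)
river: ρ → (-7,23,9)
river: ρ → (9,13,-17)
river: ρ → (-17,21,5)
river: ρ → (5,19,-21)
river: ρ → (-21,23,3)
river: ρ → (3,25,-13)
river: ρ → (-13,27,1)
river: ρ → (1,27,-13)
river: ρ → (-13,25,3)
river: ρ → (3,23,-21)
river: ρ → (-21,19,5)
river: ρ → (5,21,-17)
river: ρ → (-17,13,9)
river: ρ → (9,23,-7)
river: ρ → (-7,19,15)
river: ρ → (15,11,-11)
river: ρ → (-11,11,15)
ρ-cycle length = 18 (tail of 0 descent steps not counted)

18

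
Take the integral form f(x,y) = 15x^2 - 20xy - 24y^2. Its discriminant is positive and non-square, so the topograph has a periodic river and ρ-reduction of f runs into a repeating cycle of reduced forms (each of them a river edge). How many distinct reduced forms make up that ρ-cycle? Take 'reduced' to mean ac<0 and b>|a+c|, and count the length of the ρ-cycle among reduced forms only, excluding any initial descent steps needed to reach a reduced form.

D = 1840, ⌊√D⌋ = 42
descent: ρ → (-24,20,15)  [lands on river]
river: ρ → (15,40,-4)
river: ρ → (-4,40,15)
river: ρ → (15,20,-24)
river: ρ → (-24,28,11)
river: ρ → (11,38,-9)
river: ρ → (-9,34,19)
river: ρ → (19,42,-1)
river: ρ → (-1,42,19)
river: ρ → (19,34,-9)
river: ρ → (-9,38,11)
river: ρ → (11,28,-24)
ρ-cycle length = 12 (tail of 1 descent step not counted)

12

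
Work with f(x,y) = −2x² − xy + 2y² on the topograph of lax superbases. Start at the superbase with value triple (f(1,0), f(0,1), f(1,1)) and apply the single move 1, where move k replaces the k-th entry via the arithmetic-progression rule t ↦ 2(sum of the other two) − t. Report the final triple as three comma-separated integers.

start (-2,2,-1) = (f(1,0),f(0,1),f(1,1))
replace slot 1: 2·(2+(-1)) − (-2) = 4 → (4,2,-1)

4,2,-1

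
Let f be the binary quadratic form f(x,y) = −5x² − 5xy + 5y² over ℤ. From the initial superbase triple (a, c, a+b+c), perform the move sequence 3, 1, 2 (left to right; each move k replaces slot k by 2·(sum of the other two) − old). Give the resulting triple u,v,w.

start (-5,5,-5) = (f(1,0),f(0,1),f(1,1))
replace slot 3: 2·((-5)+5) − (-5) = 5 → (-5,5,5)
replace slot 1: 2·(5+5) − (-5) = 25 → (25,5,5)
replace slot 2: 2·(25+5) − 5 = 55 → (25,55,5)

25,55,5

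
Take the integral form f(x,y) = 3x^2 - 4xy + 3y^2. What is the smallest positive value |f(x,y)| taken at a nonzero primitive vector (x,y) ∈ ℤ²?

translate: b→2 (≡-4 mod 6), so (3,-4,3)→(3,2,2)
flip: (3,2,2)→(2,-2,3)
translate: b→2 (≡-2 mod 4), so (2,-2,3)→(2,2,3)
reduced (well bottom): (2,2,3) with a≤c, −a<b≤a
well minimum = a = 2

2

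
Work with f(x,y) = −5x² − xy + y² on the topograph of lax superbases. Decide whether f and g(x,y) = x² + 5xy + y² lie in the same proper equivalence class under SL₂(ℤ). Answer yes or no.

D₁ = 21, D₂ = 21
river cycle of f (length 2): (1, 3, -3), (-3, 3, 1)
river cycle of g (length 2): (1, 3, -3), (-3, 3, 1)
cycles coincide ⇒ equivalent

yes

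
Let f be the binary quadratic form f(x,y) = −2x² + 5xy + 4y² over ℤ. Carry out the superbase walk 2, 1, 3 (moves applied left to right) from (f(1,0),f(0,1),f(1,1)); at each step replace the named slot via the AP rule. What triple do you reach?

start (-2,4,7) = (f(1,0),f(0,1),f(1,1))
replace slot 2: 2·((-2)+7) − 4 = 6 → (-2,6,7)
replace slot 1: 2·(6+7) − (-2) = 28 → (28,6,7)
replace slot 3: 2·(28+6) − 7 = 61 → (28,6,61)

28,6,61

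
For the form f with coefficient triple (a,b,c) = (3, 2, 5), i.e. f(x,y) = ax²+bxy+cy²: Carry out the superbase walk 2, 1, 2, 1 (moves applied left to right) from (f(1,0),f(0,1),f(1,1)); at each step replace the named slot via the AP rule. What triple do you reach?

start (3,5,10) = (f(1,0),f(0,1),f(1,1))
replace slot 2: 2·(3+10) − 5 = 21 → (3,21,10)
replace slot 1: 2·(21+10) − 3 = 59 → (59,21,10)
replace slot 2: 2·(59+10) − 21 = 117 → (59,117,10)
replace slot 1: 2·(117+10) − 59 = 195 → (195,117,10)

195,117,10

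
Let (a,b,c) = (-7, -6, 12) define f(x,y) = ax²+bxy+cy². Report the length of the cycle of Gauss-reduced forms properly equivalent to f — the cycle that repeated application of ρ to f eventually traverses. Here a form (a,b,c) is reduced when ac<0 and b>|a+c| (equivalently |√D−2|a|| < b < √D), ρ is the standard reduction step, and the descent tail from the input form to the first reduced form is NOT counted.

D = 372, ⌊√D⌋ = 19
descent: ρ → (12,6,-7)  [lands on river]
river: ρ → (-7,8,11)
river: ρ → (11,14,-4)
river: ρ → (-4,18,3)
river: ρ → (3,18,-4)
river: ρ → (-4,14,11)
river: ρ → (11,8,-7)
river: ρ → (-7,6,12)
river: ρ → (12,18,-1)
river: ρ → (-1,18,12)
ρ-cycle length = 10 (tail of 1 descent step not counted)

10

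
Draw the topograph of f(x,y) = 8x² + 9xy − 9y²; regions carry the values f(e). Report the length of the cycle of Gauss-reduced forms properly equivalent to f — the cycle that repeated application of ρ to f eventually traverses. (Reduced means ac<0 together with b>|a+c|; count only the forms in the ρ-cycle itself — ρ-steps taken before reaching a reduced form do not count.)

D = 369, ⌊√D⌋ = 19
river: ρ → (-9,9,8)
river: ρ → (8,7,-10)
river: ρ → (-10,13,5)
river: ρ → (5,17,-4)
river: ρ → (-4,15,9)
river: ρ → (9,3,-10)
river: ρ → (-10,17,2)
river: ρ → (2,19,-1)
river: ρ → (-1,19,2)
river: ρ → (2,17,-10)
river: ρ → (-10,3,9)
river: ρ → (9,15,-4)
river: ρ → (-4,17,5)
river: ρ → (5,13,-10)
river: ρ → (-10,7,8)
river: ρ → (8,9,-9)
ρ-cycle length = 16 (tail of 0 descent steps not counted)

16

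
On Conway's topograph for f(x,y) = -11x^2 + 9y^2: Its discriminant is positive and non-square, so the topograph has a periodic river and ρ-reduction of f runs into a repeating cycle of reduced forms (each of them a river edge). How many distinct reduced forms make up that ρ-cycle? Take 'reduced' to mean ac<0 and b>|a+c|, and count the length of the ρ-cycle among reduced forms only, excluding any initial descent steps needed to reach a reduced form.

D = 396, ⌊√D⌋ = 19
descent: ρ → (9,18,-2)  [lands on river]
river: ρ → (-2,18,9)
ρ-cycle length = 2 (tail of 1 descent step not counted)

2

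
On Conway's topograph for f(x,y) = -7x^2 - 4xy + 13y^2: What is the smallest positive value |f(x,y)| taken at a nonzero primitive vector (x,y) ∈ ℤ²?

descent: ρ → (13,4,-7)
descent: ρ → (-7,10,10)  [lands on river]
river: ρ → (10,10,-7)
river: ρ → (-7,18,2)
river: ρ → (2,18,-7)
closes: descent 2, river 4
min |a| on river = 2

2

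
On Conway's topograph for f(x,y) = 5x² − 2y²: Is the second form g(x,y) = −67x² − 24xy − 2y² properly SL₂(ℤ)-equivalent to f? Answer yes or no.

D₁ = 40, D₂ = 40
river cycle of f (length 6): (-2, 4, 3), (3, 2, -3), (-3, 4, 2), (2, 4, -3), (-3, 2, 3), (3, 4, -2)
river cycle of g (length 6): (-2, 4, 3), (3, 2, -3), (-3, 4, 2), (2, 4, -3), (-3, 2, 3), (3, 4, -2)
cycles coincide ⇒ equivalent

yes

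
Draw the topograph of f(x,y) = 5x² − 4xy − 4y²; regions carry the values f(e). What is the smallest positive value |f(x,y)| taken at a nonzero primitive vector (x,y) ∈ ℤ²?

descent: ρ → (-4,4,5)  [lands on river]
river: ρ → (5,6,-3)
river: ρ → (-3,6,5)
river: ρ → (5,4,-4)
closes: descent 1, river 4
min |a| on river = 3

3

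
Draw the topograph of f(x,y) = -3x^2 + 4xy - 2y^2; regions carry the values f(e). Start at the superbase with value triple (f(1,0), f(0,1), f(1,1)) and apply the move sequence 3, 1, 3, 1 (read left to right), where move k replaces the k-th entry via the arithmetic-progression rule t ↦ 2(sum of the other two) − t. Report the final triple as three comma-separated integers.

start (-3,-2,-1) = (f(1,0),f(0,1),f(1,1))
replace slot 3: 2·((-3)+(-2)) − (-1) = -9 → (-3,-2,-9)
replace slot 1: 2·((-2)+(-9)) − (-3) = -19 → (-19,-2,-9)
replace slot 3: 2·((-19)+(-2)) − (-9) = -33 → (-19,-2,-33)
replace slot 1: 2·((-2)+(-33)) − (-19) = -51 → (-51,-2,-33)

-51,-2,-33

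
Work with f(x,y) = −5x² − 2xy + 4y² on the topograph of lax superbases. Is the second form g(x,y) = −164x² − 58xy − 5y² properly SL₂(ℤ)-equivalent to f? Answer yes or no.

D₁ = 84, D₂ = 84
river cycle of f (length 6): (4, 2, -5), (-5, 8, 1), (1, 8, -5), (-5, 2, 4), (4, 6, -3), (-3, 6, 4)
river cycle of g (length 6): (-5, 8, 1), (1, 8, -5), (-5, 2, 4), (4, 6, -3), (-3, 6, 4), (4, 2, -5)
cycles coincide ⇒ equivalent

yes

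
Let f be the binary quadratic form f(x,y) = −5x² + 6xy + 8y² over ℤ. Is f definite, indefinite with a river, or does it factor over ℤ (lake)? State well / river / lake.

D = b²−4ac = 6² − 4·(-5)·8 = 196
D = 14² is a perfect square ⇒ form factors over ℤ ⇒ lakes

lake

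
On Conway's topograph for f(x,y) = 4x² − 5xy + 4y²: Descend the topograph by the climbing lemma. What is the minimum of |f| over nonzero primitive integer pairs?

translate: b→3 (≡-5 mod 8), so (4,-5,4)→(4,3,3)
flip: (4,3,3)→(3,-3,4)
translate: b→3 (≡-3 mod 6), so (3,-3,4)→(3,3,4)
reduced (well bottom): (3,3,4) with a≤c, −a<b≤a
well minimum = a = 3

3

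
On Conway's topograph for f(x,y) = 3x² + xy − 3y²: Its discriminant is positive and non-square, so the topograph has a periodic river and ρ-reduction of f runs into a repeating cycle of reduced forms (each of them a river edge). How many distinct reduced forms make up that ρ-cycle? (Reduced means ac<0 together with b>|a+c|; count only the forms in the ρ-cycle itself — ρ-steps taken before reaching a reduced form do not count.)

D = 37, ⌊√D⌋ = 6
river: ρ → (-3,5,1)
river: ρ → (1,5,-3)
river: ρ → (-3,1,3)
river: ρ → (3,5,-1)
river: ρ → (-1,5,3)
river: ρ → (3,1,-3)
ρ-cycle length = 6 (tail of 0 descent steps not counted)

6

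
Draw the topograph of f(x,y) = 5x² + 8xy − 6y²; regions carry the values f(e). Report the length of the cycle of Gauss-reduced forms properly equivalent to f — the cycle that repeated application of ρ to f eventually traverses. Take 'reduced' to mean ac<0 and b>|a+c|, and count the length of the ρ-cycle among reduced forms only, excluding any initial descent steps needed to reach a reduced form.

D = 184, ⌊√D⌋ = 13
river: ρ → (-6,4,7)
river: ρ → (7,10,-3)
river: ρ → (-3,8,10)
river: ρ → (10,12,-1)
river: ρ → (-1,12,10)
river: ρ → (10,8,-3)
river: ρ → (-3,10,7)
river: ρ → (7,4,-6)
river: ρ → (-6,8,5)
river: ρ → (5,12,-2)
river: ρ → (-2,12,5)
river: ρ → (5,8,-6)
ρ-cycle length = 12 (tail of 0 descent steps not counted)

12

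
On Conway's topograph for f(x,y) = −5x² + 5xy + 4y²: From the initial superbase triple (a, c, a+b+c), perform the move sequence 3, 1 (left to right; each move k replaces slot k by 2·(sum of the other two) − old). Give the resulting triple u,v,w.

start (-5,4,4) = (f(1,0),f(0,1),f(1,1))
replace slot 3: 2·((-5)+4) − 4 = -6 → (-5,4,-6)
replace slot 1: 2·(4+(-6)) − (-5) = 1 → (1,4,-6)

1,4,-6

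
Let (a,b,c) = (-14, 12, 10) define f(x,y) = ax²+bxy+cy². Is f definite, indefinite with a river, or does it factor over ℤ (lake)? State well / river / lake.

D = b²−4ac = 12² − 4·(-14)·10 = 704
D > 0 non-square ⇒ indefinite ⇒ periodic river

river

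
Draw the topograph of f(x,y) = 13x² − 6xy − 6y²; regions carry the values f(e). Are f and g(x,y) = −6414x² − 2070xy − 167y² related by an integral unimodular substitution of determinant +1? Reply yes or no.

D₁ = 348, D₂ = 348
river cycle of f (length 2): (-6, 18, 1), (1, 18, -6)
river cycle of g (length 2): (-6, 18, 1), (1, 18, -6)
cycles coincide ⇒ equivalent

yes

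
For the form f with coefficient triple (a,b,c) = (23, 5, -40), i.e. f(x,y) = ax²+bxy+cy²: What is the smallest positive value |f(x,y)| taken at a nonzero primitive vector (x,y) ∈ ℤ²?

descent: ρ → (-40,-5,23)
descent: ρ → (23,51,-12)  [lands on river]
river: ρ → (-12,45,35)
river: ρ → (35,25,-22)
river: ρ → (-22,19,38)
river: ρ → (38,57,-3)
river: ρ → (-3,57,38)
river: ρ → (38,19,-22)
river: ρ → (-22,25,35)
river: ρ → (35,45,-12)
river: ρ → (-12,51,23)
river: ρ → (23,41,-22)
river: ρ → (-22,47,17)
river: ρ → (17,55,-10)
river: ρ → (-10,45,42)
river: ρ → (42,39,-13)
river: ρ → (-13,39,42)
river: ρ → (42,45,-10)
river: ρ → (-10,55,17)
river: ρ → (17,47,-22)
river: ρ → (-22,41,23)
closes: descent 2, river 20
min |a| on river = 3

3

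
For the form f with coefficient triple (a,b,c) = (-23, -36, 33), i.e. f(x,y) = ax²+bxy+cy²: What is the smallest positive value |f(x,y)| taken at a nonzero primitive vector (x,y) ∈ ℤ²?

descent: ρ → (33,36,-23)  [lands on river]
river: ρ → (-23,56,13)
river: ρ → (13,48,-39)
river: ρ → (-39,30,22)
river: ρ → (22,58,-11)
river: ρ → (-11,52,37)
river: ρ → (37,22,-26)
river: ρ → (-26,30,33)
closes: descent 1, river 8
min |a| on river = 11

11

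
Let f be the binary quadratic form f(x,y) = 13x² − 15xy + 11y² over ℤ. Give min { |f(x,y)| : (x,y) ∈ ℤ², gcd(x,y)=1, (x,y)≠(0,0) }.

translate: b→11 (≡-15 mod 26), so (13,-15,11)→(13,11,9)
flip: (13,11,9)→(9,-11,13)
translate: b→7 (≡-11 mod 18), so (9,-11,13)→(9,7,11)
reduced (well bottom): (9,7,11) with a≤c, −a<b≤a
well minimum = a = 9

9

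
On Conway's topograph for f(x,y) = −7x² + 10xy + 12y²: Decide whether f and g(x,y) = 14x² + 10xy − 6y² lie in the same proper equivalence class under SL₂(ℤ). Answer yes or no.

D₁ = 436, D₂ = 436
river cycle of f (length 30): (12, 14, -5), (-5, 16, 9), (9, 20, -1), (-1, 20, 9), (9, 16, -5), (-5, 14, 12), (12, 10, -7), (-7, 18, 4), (4, 14, -15), (-15, 16, 3), … (20 more)
river cycle of g (length 14): (-6, 14, 10), (10, 6, -10), (-10, 14, 6), (6, 10, -14), (-14, 18, 2), (2, 18, -14), (-14, 10, 6), (6, 14, -10), (-10, 6, 10), (10, 14, -6), … (4 more)
cycles differ ⇒ inequivalent

no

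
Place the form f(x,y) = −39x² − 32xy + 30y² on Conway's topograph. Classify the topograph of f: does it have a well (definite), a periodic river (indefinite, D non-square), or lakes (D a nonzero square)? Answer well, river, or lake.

D = b²−4ac = (-32)² − 4·(-39)·30 = 5704
D > 0 non-square ⇒ indefinite ⇒ periodic river

river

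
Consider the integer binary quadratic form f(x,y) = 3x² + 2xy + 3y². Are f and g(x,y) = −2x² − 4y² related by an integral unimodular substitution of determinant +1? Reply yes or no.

D₁ = -32, D₂ = -32
f: reduced (well bottom): (3,2,3) with a≤c, −a<b≤a
g is negative-definite; reduce −g:
−g: reduced (well bottom): (2,0,4) with a≤c, −a<b≤a
flip sign back: reduced form of g is (-2,0,-4)
reduced forms (3, 2, 3) vs (-2, 0, -4) ⇒ inequivalent

no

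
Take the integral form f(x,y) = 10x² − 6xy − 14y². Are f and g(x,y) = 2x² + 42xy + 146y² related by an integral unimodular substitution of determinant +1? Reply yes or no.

D₁ = 596, D₂ = 596
river cycle of f (length 10): (-14, 6, 10), (10, 14, -10), (-10, 6, 14), (14, 22, -2), (-2, 22, 14), (14, 6, -10), (-10, 14, 10), (10, 6, -14), (-14, 22, 2), (2, 22, -14)
river cycle of g (length 10): (2, 22, -14), (-14, 6, 10), (10, 14, -10), (-10, 6, 14), (14, 22, -2), (-2, 22, 14), (14, 6, -10), (-10, 14, 10), (10, 6, -14), (-14, 22, 2)
cycles coincide ⇒ equivalent

yes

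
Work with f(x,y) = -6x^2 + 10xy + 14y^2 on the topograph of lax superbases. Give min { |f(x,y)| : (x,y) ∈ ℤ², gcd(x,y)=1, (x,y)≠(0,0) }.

river: ρ → (14,18,-2)
river: ρ → (-2,18,14)
river: ρ → (14,10,-6)
river: ρ → (-6,14,10)
river: ρ → (10,6,-10)
river: ρ → (-10,14,6)
river: ρ → (6,10,-14)
river: ρ → (-14,18,2)
river: ρ → (2,18,-14)
river: ρ → (-14,10,6)
river: ρ → (6,14,-10)
river: ρ → (-10,6,10)
river: ρ → (10,14,-6)
river: ρ → (-6,10,14)
closes: descent 0, river 14
min |a| on river = 2

2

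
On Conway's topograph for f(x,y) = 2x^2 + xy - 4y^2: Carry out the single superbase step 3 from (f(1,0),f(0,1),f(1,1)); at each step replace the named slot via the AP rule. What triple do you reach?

start (2,-4,-1) = (f(1,0),f(0,1),f(1,1))
replace slot 3: 2·(2+(-4)) − (-1) = -3 → (2,-4,-3)

2,-4,-3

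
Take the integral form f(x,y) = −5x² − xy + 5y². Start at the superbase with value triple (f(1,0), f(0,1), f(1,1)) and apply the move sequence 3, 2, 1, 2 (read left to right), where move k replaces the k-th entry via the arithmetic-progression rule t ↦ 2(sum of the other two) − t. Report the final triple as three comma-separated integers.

start (-5,5,-1) = (f(1,0),f(0,1),f(1,1))
replace slot 3: 2·((-5)+5) − (-1) = 1 → (-5,5,1)
replace slot 2: 2·((-5)+1) − 5 = -13 → (-5,-13,1)
replace slot 1: 2·((-13)+1) − (-5) = -19 → (-19,-13,1)
replace slot 2: 2·((-19)+1) − (-13) = -23 → (-19,-23,1)

-19,-23,1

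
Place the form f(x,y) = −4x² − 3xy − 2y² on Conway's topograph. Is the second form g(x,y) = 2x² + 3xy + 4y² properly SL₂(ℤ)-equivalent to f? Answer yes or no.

D₁ = -23, D₂ = -23
f is negative-definite; reduce −f:
−f: flip: (4,3,2)→(2,-3,4)
−f: translate: b→1 (≡-3 mod 4), so (2,-3,4)→(2,1,3)
−f: reduced (well bottom): (2,1,3) with a≤c, −a<b≤a
flip sign back: reduced form of f is (-2,-1,-3)
g: translate: b→-1 (≡3 mod 4), so (2,3,4)→(2,-1,3)
g: reduced (well bottom): (2,-1,3) with a≤c, −a<b≤a
reduced forms (-2, -1, -3) vs (2, -1, 3) ⇒ inequivalent

no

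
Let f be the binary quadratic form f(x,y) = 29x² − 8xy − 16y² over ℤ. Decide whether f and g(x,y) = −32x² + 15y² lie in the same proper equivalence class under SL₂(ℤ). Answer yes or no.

D₁ = 1920, D₂ = 1920
river cycle of f (length 8): (-16, 40, 5), (5, 40, -16), (-16, 24, 21), (21, 18, -19), (-19, 20, 20), (20, 20, -19), (-19, 18, 21), (21, 24, -16)
river cycle of g (length 6): (15, 30, -17), (-17, 38, 7), (7, 32, -32), (-32, 32, 7), (7, 38, -17), (-17, 30, 15)
cycles differ ⇒ inequivalent

no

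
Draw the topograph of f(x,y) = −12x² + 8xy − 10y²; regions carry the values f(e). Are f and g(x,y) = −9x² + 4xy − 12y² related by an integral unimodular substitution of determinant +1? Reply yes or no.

D₁ = -416, D₂ = -416
f is negative-definite; reduce −f:
−f: flip: (12,-8,10)→(10,8,12)
−f: reduced (well bottom): (10,8,12) with a≤c, −a<b≤a
flip sign back: reduced form of f is (-10,-8,-12)
g is negative-definite; reduce −g:
−g: reduced (well bottom): (9,-4,12) with a≤c, −a<b≤a
flip sign back: reduced form of g is (-9,4,-12)
reduced forms (-10, -8, -12) vs (-9, 4, -12) ⇒ inequivalent

no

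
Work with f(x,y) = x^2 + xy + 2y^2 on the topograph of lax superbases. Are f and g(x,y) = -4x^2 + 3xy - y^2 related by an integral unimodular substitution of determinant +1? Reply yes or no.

D₁ = -7, D₂ = -7
f: reduced (well bottom): (1,1,2) with a≤c, −a<b≤a
g is negative-definite; reduce −g:
−g: flip: (4,-3,1)→(1,3,4)
−g: translate: b→1 (≡3 mod 2), so (1,3,4)→(1,1,2)
−g: reduced (well bottom): (1,1,2) with a≤c, −a<b≤a
flip sign back: reduced form of g is (-1,-1,-2)
reduced forms (1, 1, 2) vs (-1, -1, -2) ⇒ inequivalent

no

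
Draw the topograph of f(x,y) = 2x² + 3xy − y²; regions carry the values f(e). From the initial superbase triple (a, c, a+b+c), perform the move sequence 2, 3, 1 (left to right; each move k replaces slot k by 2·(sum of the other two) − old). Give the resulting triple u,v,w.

start (2,-1,4) = (f(1,0),f(0,1),f(1,1))
replace slot 2: 2·(2+4) − (-1) = 13 → (2,13,4)
replace slot 3: 2·(2+13) − 4 = 26 → (2,13,26)
replace slot 1: 2·(13+26) − 2 = 76 → (76,13,26)

76,13,26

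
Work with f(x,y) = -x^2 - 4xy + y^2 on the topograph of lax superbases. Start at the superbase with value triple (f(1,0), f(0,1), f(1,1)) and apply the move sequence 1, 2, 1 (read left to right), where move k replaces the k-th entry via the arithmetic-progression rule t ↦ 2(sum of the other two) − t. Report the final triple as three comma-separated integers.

start (-1,1,-4) = (f(1,0),f(0,1),f(1,1))
replace slot 1: 2·(1+(-4)) − (-1) = -5 → (-5,1,-4)
replace slot 2: 2·((-5)+(-4)) − 1 = -19 → (-5,-19,-4)
replace slot 1: 2·((-19)+(-4)) − (-5) = -41 → (-41,-19,-4)

-41,-19,-4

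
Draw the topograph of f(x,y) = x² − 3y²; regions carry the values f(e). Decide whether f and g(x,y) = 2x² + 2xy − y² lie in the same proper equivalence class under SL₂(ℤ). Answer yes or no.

D₁ = 12, D₂ = 12
river cycle of f (length 2): (1, 2, -2), (-2, 2, 1)
river cycle of g (length 2): (-1, 2, 2), (2, 2, -1)
cycles differ ⇒ inequivalent

no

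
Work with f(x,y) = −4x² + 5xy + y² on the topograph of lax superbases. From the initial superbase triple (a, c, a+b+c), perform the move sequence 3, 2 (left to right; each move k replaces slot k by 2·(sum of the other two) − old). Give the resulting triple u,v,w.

start (-4,1,2) = (f(1,0),f(0,1),f(1,1))
replace slot 3: 2·((-4)+1) − 2 = -8 → (-4,1,-8)
replace slot 2: 2·((-4)+(-8)) − 1 = -25 → (-4,-25,-8)

-4,-25,-8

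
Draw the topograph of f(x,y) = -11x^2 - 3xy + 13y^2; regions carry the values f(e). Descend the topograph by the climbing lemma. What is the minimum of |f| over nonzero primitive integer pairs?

descent: ρ → (13,3,-11)  [lands on river]
river: ρ → (-11,19,5)
river: ρ → (5,21,-7)
river: ρ → (-7,21,5)
river: ρ → (5,19,-11)
river: ρ → (-11,3,13)
river: ρ → (13,23,-1)
river: ρ → (-1,23,13)
closes: descent 1, river 8
min |a| on river = 1

1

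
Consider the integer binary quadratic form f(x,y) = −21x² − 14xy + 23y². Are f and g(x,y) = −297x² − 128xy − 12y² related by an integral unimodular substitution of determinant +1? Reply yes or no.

D₁ = 2128, D₂ = 2128
river cycle of f (length 16): (23, 14, -21), (-21, 28, 16), (16, 36, -13), (-13, 42, 7), (7, 42, -13), (-13, 36, 16), (16, 28, -21), (-21, 14, 23), (23, 32, -12), (-12, 40, 11), … (6 more)
river cycle of g (length 16): (-12, 32, 23), (23, 14, -21), (-21, 28, 16), (16, 36, -13), (-13, 42, 7), (7, 42, -13), (-13, 36, 16), (16, 28, -21), (-21, 14, 23), (23, 32, -12), … (6 more)
cycles coincide ⇒ equivalent

yes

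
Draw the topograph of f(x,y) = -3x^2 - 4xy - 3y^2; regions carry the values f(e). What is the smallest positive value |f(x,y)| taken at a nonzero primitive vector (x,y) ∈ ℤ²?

translate: b→-2 (≡4 mod 6), so (3,4,3)→(3,-2,2)
flip: (3,-2,2)→(2,2,3)
reduced (well bottom): (2,2,3) with a≤c, −a<b≤a
well minimum |f| = |-2| = 2 (negative-definite)

2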